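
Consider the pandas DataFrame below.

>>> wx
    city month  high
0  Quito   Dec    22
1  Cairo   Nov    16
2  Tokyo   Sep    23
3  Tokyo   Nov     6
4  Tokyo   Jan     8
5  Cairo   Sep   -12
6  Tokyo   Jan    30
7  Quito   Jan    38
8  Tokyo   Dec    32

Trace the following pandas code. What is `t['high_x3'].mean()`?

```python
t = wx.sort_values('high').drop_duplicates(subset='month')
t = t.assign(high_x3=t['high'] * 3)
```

sort by high:
    city month  high
5  Cairo   Sep   -12
3  Tokyo   Nov     6
4  Tokyo   Jan     8
1  Cairo   Nov    16
0  Quito   Dec    22
2  Tokyo   Sep    23
6  Tokyo   Jan    30
8  Tokyo   Dec    32
7  Quito   Jan    38
drop duplicate month (keep=first):
    city month  high
5  Cairo   Sep   -12
3  Tokyo   Nov     6
4  Tokyo   Jan     8
0  Quito   Dec    22
add column high_x3 = t['high'] * 3:
    city month  high  high_x3
5  Cairo   Sep   -12      -36
3  Tokyo   Nov     6       18
4  Tokyo   Jan     8       24
0  Quito   Dec    22       66
mean of column 'high_x3' → 18.0

18.0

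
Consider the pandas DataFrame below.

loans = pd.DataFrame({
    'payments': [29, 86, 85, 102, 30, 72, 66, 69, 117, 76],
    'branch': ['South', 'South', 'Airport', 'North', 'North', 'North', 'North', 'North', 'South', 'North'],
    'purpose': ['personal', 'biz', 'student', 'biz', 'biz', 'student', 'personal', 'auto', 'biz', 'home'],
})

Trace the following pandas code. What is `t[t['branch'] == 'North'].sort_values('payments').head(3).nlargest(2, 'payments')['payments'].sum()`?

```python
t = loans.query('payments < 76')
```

filter rows where payments < 76:
   payments branch   purpose
0        29  South  personal
4        30  North       biz
5        72  North   student
6        66  North  personal
7        69  North      auto
filter rows where branch == 'North':
   payments branch   purpose
4        30  North       biz
5        72  North   student
6        66  North  personal
7        69  North      auto
sort by payments:
   payments branch   purpose
4        30  North       biz
6        66  North  personal
7        69  North      auto
5        72  North   student
take first 3 rows:
   payments branch   purpose
4        30  North       biz
6        66  North  personal
7        69  North      auto
take 2 rows with largest payments:
   payments branch   purpose
7        69  North      auto
6        66  North  personal
The sum of column 'payments' is 135.

135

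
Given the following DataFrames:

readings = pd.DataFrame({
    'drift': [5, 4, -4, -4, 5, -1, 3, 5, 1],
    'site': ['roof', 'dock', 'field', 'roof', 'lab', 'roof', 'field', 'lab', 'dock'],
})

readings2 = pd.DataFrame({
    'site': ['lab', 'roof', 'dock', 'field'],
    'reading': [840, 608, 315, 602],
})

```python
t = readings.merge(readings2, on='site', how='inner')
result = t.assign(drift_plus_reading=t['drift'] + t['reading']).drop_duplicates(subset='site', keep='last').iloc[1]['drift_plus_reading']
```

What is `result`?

merge on 'site' (how='inner') → 9 rows:
   drift   site  reading
0      5   roof      608
1      4   dock      315
2     -4  field      602
3     -4   roof      608
4      5    lab      840
5     -1   roof      608
6      3  field      602
7      5    lab      840
8      1   dock      315
add column drift_plus_reading = t['drift'] + t['reading']:
   drift   site  reading  drift_plus_reading
0      5   roof      608                 613
1      4   dock      315                 319
2     -4  field      602                 598
3     -4   roof      608                 604
4      5    lab      840                 845
5     -1   roof      608                 607
6      3  field      602                 605
7      5    lab      840                 845
8      1   dock      315                 316
drop duplicate site (keep=last):
   drift   site  reading  drift_plus_reading
5     -1   roof      608                 607
6      3  field      602                 605
7      5    lab      840                 845
8      1   dock      315                 316
Finally, value at position 1, column 'drift_plus_reading' = 605.

605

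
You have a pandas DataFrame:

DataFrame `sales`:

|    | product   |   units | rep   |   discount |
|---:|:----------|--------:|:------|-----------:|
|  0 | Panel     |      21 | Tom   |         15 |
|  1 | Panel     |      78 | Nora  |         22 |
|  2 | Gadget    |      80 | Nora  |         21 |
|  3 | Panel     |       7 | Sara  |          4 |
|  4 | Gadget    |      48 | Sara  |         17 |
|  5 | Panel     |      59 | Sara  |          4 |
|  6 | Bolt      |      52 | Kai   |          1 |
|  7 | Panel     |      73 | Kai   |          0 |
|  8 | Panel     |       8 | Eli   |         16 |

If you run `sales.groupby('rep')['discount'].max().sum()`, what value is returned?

71

group by rep, max of discount:
rep
Eli     16
Kai      1
Nora    22
Sara    17
Tom     15
Name: discount, dtype: int64
Reading off the sum of the resulting series, we get 71.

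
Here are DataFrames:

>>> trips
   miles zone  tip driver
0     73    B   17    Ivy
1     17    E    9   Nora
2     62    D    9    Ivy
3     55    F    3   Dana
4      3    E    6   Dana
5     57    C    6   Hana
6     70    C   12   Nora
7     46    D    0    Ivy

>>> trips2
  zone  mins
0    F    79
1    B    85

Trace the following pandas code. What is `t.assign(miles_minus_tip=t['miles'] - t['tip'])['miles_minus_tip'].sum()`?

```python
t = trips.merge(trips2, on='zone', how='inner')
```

108

merge on 'zone' (how='inner') → 2 rows:
   miles zone  tip driver  mins
0     73    B   17    Ivy    85
1     55    F    3   Dana    79
add column miles_minus_tip = t['miles'] - t['tip']:
   miles zone  tip driver  mins  miles_minus_tip
0     73    B   17    Ivy    85               56
1     55    F    3   Dana    79               52
Then the sum of column 'miles_minus_tip': 108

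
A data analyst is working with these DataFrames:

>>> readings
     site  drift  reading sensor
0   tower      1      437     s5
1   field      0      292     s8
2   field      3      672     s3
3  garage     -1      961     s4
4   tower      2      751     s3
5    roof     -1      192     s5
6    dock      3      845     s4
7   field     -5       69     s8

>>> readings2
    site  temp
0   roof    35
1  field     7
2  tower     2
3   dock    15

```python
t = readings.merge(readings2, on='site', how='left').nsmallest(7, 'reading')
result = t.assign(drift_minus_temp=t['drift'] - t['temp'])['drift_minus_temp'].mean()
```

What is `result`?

merge on 'site' (how='left') → 8 rows:
     site  drift  reading sensor  temp
0   tower      1      437     s5   2.0
1   field      0      292     s8   7.0
2   field      3      672     s3   7.0
3  garage     -1      961     s4   NaN
4   tower      2      751     s3   2.0
5    roof     -1      192     s5  35.0
6    dock      3      845     s4  15.0
7   field     -5       69     s8   7.0
take 7 rows with smallest reading:
    site  drift  reading sensor  temp
7  field     -5       69     s8   7.0
5   roof     -1      192     s5  35.0
1  field      0      292     s8   7.0
0  tower      1      437     s5   2.0
2  field      3      672     s3   7.0
4  tower      2      751     s3   2.0
6   dock      3      845     s4  15.0
add column drift_minus_temp = t['drift'] - t['temp']:
    site  drift  reading sensor  temp  drift_minus_temp
7  field     -5       69     s8   7.0             -12.0
5   roof     -1      192     s5  35.0             -36.0
1  field      0      292     s8   7.0              -7.0
0  tower      1      437     s5   2.0              -1.0
2  field      3      672     s3   7.0              -4.0
4  tower      2      751     s3   2.0               0.0
6   dock      3      845     s4  15.0             -12.0
mean of column 'drift_minus_temp' → -10.2857142857

-10.2857142857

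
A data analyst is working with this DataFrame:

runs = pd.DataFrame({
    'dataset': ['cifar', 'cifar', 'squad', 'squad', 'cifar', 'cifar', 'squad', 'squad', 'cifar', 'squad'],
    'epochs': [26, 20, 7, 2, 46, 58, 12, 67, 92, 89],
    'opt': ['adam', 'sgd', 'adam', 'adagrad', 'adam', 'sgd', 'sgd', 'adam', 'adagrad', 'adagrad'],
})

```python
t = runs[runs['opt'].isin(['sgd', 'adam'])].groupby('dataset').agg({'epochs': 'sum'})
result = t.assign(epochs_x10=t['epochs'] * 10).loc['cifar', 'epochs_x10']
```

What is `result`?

1500

filter rows where opt in ['sgd', 'adam']:
  dataset  epochs   opt
0   cifar      26  adam
1   cifar      20   sgd
2   squad       7  adam
4   cifar      46  adam
5   cifar      58   sgd
6   squad      12   sgd
7   squad      67  adam
group by dataset, sum of epochs:
         epochs
dataset        
cifar       150
squad        86
add column epochs_x10 = t['epochs'] * 10:
         epochs  epochs_x10
dataset                    
cifar       150        1500
squad        86         860
Finally, value at row 'cifar', column 'epochs_x10' = 1500.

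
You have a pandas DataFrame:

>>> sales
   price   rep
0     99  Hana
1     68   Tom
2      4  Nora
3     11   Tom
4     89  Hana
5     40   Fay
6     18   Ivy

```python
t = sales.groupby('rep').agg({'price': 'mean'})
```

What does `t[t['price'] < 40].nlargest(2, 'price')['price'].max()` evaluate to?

39.5

group by rep, mean of price:
      price
rep        
Fay    40.0
Hana   94.0
Ivy    18.0
Nora    4.0
Tom    39.5
filter rows where price < 40:
      price
rep        
Ivy    18.0
Nora    4.0
Tom    39.5
take 2 rows with largest price:
     price
rep       
Tom   39.5
Ivy   18.0
max of column 'price' → 39.5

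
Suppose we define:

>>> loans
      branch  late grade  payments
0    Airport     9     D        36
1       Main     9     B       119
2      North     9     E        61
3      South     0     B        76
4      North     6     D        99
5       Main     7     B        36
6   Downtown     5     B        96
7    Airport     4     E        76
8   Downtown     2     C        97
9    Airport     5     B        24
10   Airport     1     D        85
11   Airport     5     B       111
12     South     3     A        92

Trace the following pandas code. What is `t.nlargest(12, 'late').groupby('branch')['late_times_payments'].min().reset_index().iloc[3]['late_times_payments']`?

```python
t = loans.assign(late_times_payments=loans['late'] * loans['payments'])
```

549

add column late_times_payments = loans['late'] * loans['payments']:
      branch  late grade  payments  late_times_payments
0    Airport     9     D        36                  324
1       Main     9     B       119                 1071
2      North     9     E        61                  549
3      South     0     B        76                    0
4      North     6     D        99                  594
5       Main     7     B        36                  252
6   Downtown     5     B        96                  480
7    Airport     4     E        76                  304
8   Downtown     2     C        97                  194
9    Airport     5     B        24                  120
10   Airport     1     D        85                   85
11   Airport     5     B       111                  555
12     South     3     A        92                  276
take 12 rows with largest late:
      branch  late grade  payments  late_times_payments
0    Airport     9     D        36                  324
1       Main     9     B       119                 1071
2      North     9     E        61                  549
5       Main     7     B        36                  252
4      North     6     D        99                  594
6   Downtown     5     B        96                  480
9    Airport     5     B        24                  120
11   Airport     5     B       111                  555
7    Airport     4     E        76                  304
12     South     3     A        92                  276
8   Downtown     2     C        97                  194
10   Airport     1     D        85                   85
group by branch, min of late_times_payments:
branch
Airport      85
Downtown    194
Main        252
North       549
South       276
Name: late_times_payments, dtype: int64
reset_index():
     branch  late_times_payments
0   Airport                   85
1  Downtown                  194
2      Main                  252
3     North                  549
4     South                  276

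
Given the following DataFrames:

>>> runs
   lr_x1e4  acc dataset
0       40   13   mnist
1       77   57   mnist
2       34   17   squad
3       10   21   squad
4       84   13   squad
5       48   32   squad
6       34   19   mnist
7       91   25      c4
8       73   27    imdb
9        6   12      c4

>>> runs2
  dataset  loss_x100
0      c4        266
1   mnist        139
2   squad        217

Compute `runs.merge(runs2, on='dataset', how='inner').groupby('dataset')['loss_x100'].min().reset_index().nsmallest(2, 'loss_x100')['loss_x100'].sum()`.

356

merge on 'dataset' (how='inner') → 9 rows:
   lr_x1e4  acc dataset  loss_x100
0       40   13   mnist        139
1       77   57   mnist        139
2       34   17   squad        217
3       10   21   squad        217
4       84   13   squad        217
5       48   32   squad        217
6       34   19   mnist        139
7       91   25      c4        266
8        6   12      c4        266
group by dataset, min of loss_x100:
dataset
c4       266
mnist    139
squad    217
Name: loss_x100, dtype: int64
reset_index():
  dataset  loss_x100
0      c4        266
1   mnist        139
2   squad        217
take 2 rows with smallest loss_x100:
  dataset  loss_x100
1   mnist        139
2   squad        217
So sum() = 356.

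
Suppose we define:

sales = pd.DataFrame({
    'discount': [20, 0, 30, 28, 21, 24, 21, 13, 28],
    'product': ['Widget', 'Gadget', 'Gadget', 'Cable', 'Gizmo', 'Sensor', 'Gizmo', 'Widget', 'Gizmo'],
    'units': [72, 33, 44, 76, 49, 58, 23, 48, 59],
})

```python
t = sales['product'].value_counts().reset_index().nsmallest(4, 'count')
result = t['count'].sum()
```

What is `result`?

6

value_counts of product:
product
Gizmo     3
Widget    2
Gadget    2
Cable     1
Sensor    1
Name: count, dtype: int64
reset_index():
  product  count
0   Gizmo      3
1  Widget      2
2  Gadget      2
3   Cable      1
4  Sensor      1
take 4 rows with smallest count:
  product  count
3   Cable      1
4  Sensor      1
1  Widget      2
2  Gadget      2
Reading off the sum of column 'count', we get 6.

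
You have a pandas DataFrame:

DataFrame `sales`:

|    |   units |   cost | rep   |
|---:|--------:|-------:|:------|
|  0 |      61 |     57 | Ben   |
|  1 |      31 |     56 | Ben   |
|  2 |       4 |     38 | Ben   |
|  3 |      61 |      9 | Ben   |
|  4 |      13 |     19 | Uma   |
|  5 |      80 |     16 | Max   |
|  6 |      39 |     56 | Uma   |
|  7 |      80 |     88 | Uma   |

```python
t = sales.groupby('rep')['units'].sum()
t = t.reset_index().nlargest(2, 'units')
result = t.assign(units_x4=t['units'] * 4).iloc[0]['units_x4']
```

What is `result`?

group by rep, sum of units:
rep
Ben    157
Max     80
Uma    132
Name: units, dtype: int64
reset_index():
   rep  units
0  Ben    157
1  Max     80
2  Uma    132
take 2 rows with largest units:
   rep  units
0  Ben    157
2  Uma    132
add column units_x4 = t['units'] * 4:
   rep  units  units_x4
0  Ben    157       628
2  Uma    132       528
Hence 628.

628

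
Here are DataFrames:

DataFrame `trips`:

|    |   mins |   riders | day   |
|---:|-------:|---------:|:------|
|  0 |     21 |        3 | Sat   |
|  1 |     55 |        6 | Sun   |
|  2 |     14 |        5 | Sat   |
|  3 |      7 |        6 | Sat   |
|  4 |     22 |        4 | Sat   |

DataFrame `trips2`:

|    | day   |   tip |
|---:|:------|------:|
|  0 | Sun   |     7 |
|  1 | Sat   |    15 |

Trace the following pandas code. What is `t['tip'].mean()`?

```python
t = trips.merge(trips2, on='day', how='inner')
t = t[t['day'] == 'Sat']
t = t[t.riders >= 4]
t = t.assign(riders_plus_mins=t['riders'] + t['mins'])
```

15.0

merge on 'day' (how='inner') → 5 rows:
   mins  riders  day  tip
0    21       3  Sat   15
1    55       6  Sun    7
2    14       5  Sat   15
3     7       6  Sat   15
4    22       4  Sat   15
filter rows where day == 'Sat':
   mins  riders  day  tip
0    21       3  Sat   15
2    14       5  Sat   15
3     7       6  Sat   15
4    22       4  Sat   15
filter rows where riders >= 4:
   mins  riders  day  tip
2    14       5  Sat   15
3     7       6  Sat   15
4    22       4  Sat   15
add column riders_plus_mins = t['riders'] + t['mins']:
   mins  riders  day  tip  riders_plus_mins
2    14       5  Sat   15                19
3     7       6  Sat   15                13
4    22       4  Sat   15                26
Hence 15.0.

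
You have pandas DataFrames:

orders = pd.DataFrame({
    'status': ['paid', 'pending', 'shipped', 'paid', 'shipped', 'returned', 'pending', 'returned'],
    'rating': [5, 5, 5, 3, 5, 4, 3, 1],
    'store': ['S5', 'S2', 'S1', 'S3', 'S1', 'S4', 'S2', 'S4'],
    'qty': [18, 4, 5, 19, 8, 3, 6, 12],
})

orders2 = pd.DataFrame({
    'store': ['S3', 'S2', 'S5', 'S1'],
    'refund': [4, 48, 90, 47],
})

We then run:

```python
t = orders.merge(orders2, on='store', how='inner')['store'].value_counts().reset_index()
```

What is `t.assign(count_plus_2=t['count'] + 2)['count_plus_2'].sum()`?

14

merge on 'store' (how='inner') → 6 rows:
    status  rating store  qty  refund
0     paid       5    S5   18      90
1  pending       5    S2    4      48
2  shipped       5    S1    5      47
3     paid       3    S3   19       4
4  shipped       5    S1    8      47
5  pending       3    S2    6      48
value_counts of store:
store
S2    2
S1    2
S5    1
S3    1
Name: count, dtype: int64
reset_index():
  store  count
0    S2      2
1    S1      2
2    S5      1
3    S3      1
add column count_plus_2 = t['count'] + 2:
  store  count  count_plus_2
0    S2      2             4
1    S1      2             4
2    S5      1             3
3    S3      1             3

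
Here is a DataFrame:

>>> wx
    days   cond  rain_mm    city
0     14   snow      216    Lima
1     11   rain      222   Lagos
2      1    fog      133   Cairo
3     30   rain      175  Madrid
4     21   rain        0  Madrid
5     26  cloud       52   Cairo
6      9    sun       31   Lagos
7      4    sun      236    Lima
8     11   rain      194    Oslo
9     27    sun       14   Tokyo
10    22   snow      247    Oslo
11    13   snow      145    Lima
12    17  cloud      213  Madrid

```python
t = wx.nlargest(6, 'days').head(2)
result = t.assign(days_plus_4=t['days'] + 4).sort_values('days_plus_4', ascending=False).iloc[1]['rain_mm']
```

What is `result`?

take 6 rows with largest days:
    days   cond  rain_mm    city
3     30   rain      175  Madrid
9     27    sun       14   Tokyo
5     26  cloud       52   Cairo
10    22   snow      247    Oslo
4     21   rain        0  Madrid
12    17  cloud      213  Madrid
take first 2 rows:
   days  cond  rain_mm    city
3    30  rain      175  Madrid
9    27   sun       14   Tokyo
add column days_plus_4 = t['days'] + 4:
   days  cond  rain_mm    city  days_plus_4
3    30  rain      175  Madrid           34
9    27   sun       14   Tokyo           31
sort by days_plus_4 descending:
   days  cond  rain_mm    city  days_plus_4
3    30  rain      175  Madrid           34
9    27   sun       14   Tokyo           31
Taking the value at position 1, column 'rain_mm' gives 14.

14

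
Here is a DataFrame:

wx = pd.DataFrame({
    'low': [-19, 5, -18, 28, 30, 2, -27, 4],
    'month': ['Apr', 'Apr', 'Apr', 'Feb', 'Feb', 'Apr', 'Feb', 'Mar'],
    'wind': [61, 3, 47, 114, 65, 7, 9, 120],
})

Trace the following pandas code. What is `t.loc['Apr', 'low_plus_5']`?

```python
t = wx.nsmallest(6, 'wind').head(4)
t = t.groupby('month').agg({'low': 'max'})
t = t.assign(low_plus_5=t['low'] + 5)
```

take 6 rows with smallest wind:
   low month  wind
1    5   Apr     3
5    2   Apr     7
6  -27   Feb     9
2  -18   Apr    47
0  -19   Apr    61
4   30   Feb    65
take first 4 rows:
   low month  wind
1    5   Apr     3
5    2   Apr     7
6  -27   Feb     9
2  -18   Apr    47
group by month, max of low:
       low
month     
Apr      5
Feb    -27
add column low_plus_5 = t['low'] + 5:
       low  low_plus_5
month                 
Apr      5          10
Feb    -27         -22
The value at row 'Apr', column 'low_plus_5' is 10.

10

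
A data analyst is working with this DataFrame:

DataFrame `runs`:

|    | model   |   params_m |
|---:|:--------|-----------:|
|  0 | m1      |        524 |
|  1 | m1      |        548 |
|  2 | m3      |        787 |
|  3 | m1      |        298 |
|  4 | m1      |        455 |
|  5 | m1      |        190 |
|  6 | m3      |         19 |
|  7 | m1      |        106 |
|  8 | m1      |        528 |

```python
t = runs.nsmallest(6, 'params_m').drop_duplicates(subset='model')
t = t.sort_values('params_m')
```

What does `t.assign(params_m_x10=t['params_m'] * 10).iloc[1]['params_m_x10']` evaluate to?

take 6 rows with smallest params_m:
  model  params_m
6    m3        19
7    m1       106
5    m1       190
3    m1       298
4    m1       455
0    m1       524
drop duplicate model (keep=first):
  model  params_m
6    m3        19
7    m1       106
sort by params_m:
  model  params_m
6    m3        19
7    m1       106
add column params_m_x10 = t['params_m'] * 10:
  model  params_m  params_m_x10
6    m3        19           190
7    m1       106          1060
Reading off the value at position 1, column 'params_m_x10', we get 1060.

1060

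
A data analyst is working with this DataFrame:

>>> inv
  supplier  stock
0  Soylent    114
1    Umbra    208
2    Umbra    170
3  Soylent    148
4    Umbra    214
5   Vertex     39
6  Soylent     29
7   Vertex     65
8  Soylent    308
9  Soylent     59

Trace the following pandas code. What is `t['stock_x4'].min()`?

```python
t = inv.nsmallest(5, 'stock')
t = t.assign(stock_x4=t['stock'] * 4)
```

116

take 5 rows with smallest stock:
  supplier  stock
6  Soylent     29
5   Vertex     39
9  Soylent     59
7   Vertex     65
0  Soylent    114
add column stock_x4 = t['stock'] * 4:
  supplier  stock  stock_x4
6  Soylent     29       116
5   Vertex     39       156
9  Soylent     59       236
7   Vertex     65       260
0  Soylent    114       456
Finally, min of column 'stock_x4' = 116.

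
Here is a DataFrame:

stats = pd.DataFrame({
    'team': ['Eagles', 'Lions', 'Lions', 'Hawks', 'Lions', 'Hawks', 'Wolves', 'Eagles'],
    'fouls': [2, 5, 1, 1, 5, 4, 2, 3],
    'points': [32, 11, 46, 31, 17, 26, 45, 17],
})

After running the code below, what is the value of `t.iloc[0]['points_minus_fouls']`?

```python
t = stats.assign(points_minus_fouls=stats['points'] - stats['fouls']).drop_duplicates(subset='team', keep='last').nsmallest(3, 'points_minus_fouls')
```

12

add column points_minus_fouls = stats['points'] - stats['fouls']:
     team  fouls  points  points_minus_fouls
0  Eagles      2      32                  30
1   Lions      5      11                   6
2   Lions      1      46                  45
3   Hawks      1      31                  30
4   Lions      5      17                  12
5   Hawks      4      26                  22
6  Wolves      2      45                  43
7  Eagles      3      17                  14
drop duplicate team (keep=last):
     team  fouls  points  points_minus_fouls
4   Lions      5      17                  12
5   Hawks      4      26                  22
6  Wolves      2      45                  43
7  Eagles      3      17                  14
take 3 rows with smallest points_minus_fouls:
     team  fouls  points  points_minus_fouls
4   Lions      5      17                  12
7  Eagles      3      17                  14
5   Hawks      4      26                  22
Then the value at position 0, column 'points_minus_fouls': 12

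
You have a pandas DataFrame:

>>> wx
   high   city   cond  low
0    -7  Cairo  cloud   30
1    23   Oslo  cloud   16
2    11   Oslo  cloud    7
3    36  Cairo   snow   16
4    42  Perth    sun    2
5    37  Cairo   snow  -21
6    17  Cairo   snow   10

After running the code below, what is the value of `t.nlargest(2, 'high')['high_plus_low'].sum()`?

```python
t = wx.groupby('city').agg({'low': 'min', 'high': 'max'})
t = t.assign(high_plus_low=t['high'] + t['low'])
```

group by city: min(low), max(high):
       low  high
city            
Cairo  -21    37
Oslo     7    23
Perth    2    42
add column high_plus_low = t['high'] + t['low']:
       low  high  high_plus_low
city                           
Cairo  -21    37             16
Oslo     7    23             30
Perth    2    42             44
take 2 rows with largest high:
       low  high  high_plus_low
city                           
Perth    2    42             44
Cairo  -21    37             16
Reading off the sum of column 'high_plus_low', we get 60.

60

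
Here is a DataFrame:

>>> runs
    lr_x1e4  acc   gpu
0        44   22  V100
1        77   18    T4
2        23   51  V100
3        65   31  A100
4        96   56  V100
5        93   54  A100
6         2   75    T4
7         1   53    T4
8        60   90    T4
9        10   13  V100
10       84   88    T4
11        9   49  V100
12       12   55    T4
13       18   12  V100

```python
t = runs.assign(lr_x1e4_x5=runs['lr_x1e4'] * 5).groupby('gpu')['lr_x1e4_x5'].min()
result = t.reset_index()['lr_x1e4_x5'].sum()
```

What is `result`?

375

add column lr_x1e4_x5 = runs['lr_x1e4'] * 5:
    lr_x1e4  acc   gpu  lr_x1e4_x5
0        44   22  V100         220
1        77   18    T4         385
2        23   51  V100         115
3        65   31  A100         325
4        96   56  V100         480
5        93   54  A100         465
6         2   75    T4          10
7         1   53    T4           5
8        60   90    T4         300
9        10   13  V100          50
10       84   88    T4         420
11        9   49  V100          45
12       12   55    T4          60
13       18   12  V100          90
group by gpu, min of lr_x1e4_x5:
gpu
A100    325
T4        5
V100     45
Name: lr_x1e4_x5, dtype: int64
reset_index():
    gpu  lr_x1e4_x5
0  A100         325
1    T4           5
2  V100          45
Reading off the sum of column 'lr_x1e4_x5', we get 375.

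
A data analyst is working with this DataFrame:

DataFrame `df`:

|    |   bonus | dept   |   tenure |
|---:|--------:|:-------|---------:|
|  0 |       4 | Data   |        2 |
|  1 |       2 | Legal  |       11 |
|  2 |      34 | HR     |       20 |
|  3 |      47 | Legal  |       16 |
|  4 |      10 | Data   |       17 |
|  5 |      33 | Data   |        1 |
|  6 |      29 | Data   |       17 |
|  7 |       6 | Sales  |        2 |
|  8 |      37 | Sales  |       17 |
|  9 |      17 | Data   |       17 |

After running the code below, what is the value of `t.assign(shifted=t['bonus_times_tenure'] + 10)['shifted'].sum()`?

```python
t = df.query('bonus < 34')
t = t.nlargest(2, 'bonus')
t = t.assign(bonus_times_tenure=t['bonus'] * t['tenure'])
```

filter rows where bonus < 34:
   bonus   dept  tenure
0      4   Data       2
1      2  Legal      11
4     10   Data      17
5     33   Data       1
6     29   Data      17
7      6  Sales       2
9     17   Data      17
take 2 rows with largest bonus:
   bonus  dept  tenure
5     33  Data       1
6     29  Data      17
add column bonus_times_tenure = t['bonus'] * t['tenure']:
   bonus  dept  tenure  bonus_times_tenure
5     33  Data       1                  33
6     29  Data      17                 493
add column shifted = t['bonus_times_tenure'] + 10:
   bonus  dept  tenure  bonus_times_tenure  shifted
5     33  Data       1                  33       43
6     29  Data      17                 493      503

546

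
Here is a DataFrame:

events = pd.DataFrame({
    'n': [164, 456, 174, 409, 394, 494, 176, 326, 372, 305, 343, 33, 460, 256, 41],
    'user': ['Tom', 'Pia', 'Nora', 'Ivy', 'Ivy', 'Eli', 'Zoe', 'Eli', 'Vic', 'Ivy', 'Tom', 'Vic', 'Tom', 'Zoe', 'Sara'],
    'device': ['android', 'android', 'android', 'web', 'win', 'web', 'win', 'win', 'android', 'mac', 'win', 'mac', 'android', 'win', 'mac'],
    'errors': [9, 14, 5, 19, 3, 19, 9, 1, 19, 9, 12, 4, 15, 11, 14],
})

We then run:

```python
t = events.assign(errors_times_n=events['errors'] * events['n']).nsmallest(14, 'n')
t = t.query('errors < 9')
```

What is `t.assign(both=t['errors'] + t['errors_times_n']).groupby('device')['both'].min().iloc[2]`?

add column errors_times_n = events['errors'] * events['n']:
      n  user   device  errors  errors_times_n
0   164   Tom  android       9            1476
1   456   Pia  android      14            6384
2   174  Nora  android       5             870
3   409   Ivy      web      19            7771
4   394   Ivy      win       3            1182
5   494   Eli      web      19            9386
6   176   Zoe      win       9            1584
7   326   Eli      win       1             326
8   372   Vic  android      19            7068
9   305   Ivy      mac       9            2745
10  343   Tom      win      12            4116
11   33   Vic      mac       4             132
12  460   Tom  android      15            6900
13  256   Zoe      win      11            2816
14   41  Sara      mac      14             574
take 14 rows with smallest n:
      n  user   device  errors  errors_times_n
11   33   Vic      mac       4             132
14   41  Sara      mac      14             574
0   164   Tom  android       9            1476
2   174  Nora  android       5             870
6   176   Zoe      win       9            1584
13  256   Zoe      win      11            2816
9   305   Ivy      mac       9            2745
7   326   Eli      win       1             326
10  343   Tom      win      12            4116
8   372   Vic  android      19            7068
4   394   Ivy      win       3            1182
3   409   Ivy      web      19            7771
1   456   Pia  android      14            6384
12  460   Tom  android      15            6900
filter rows where errors < 9:
      n  user   device  errors  errors_times_n
11   33   Vic      mac       4             132
2   174  Nora  android       5             870
7   326   Eli      win       1             326
4   394   Ivy      win       3            1182
add column both = t['errors'] + t['errors_times_n']:
      n  user   device  errors  errors_times_n  both
11   33   Vic      mac       4             132   136
2   174  Nora  android       5             870   875
7   326   Eli      win       1             326   327
4   394   Ivy      win       3            1182  1185
group by device, min of both:
device
android    875
mac        136
win        327
Name: both, dtype: int64

327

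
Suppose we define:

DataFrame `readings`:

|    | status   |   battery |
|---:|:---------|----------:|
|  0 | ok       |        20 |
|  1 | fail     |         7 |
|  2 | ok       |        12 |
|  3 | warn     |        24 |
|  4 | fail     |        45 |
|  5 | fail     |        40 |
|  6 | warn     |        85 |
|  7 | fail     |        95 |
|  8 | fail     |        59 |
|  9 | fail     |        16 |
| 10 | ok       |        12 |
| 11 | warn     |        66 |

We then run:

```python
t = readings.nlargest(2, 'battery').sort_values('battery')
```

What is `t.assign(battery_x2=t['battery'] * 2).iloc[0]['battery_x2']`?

take 2 rows with largest battery:
  status  battery
7   fail       95
6   warn       85
sort by battery:
  status  battery
6   warn       85
7   fail       95
add column battery_x2 = t['battery'] * 2:
  status  battery  battery_x2
6   warn       85         170
7   fail       95         190

170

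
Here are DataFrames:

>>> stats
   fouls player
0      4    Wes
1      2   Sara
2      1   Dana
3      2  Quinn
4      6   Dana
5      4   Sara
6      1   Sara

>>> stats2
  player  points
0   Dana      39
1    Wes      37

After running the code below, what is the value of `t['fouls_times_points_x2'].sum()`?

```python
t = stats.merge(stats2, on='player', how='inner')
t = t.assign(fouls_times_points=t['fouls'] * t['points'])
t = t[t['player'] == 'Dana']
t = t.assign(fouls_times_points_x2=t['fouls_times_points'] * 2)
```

546

merge on 'player' (how='inner') → 3 rows:
   fouls player  points
0      4    Wes      37
1      1   Dana      39
2      6   Dana      39
add column fouls_times_points = t['fouls'] * t['points']:
   fouls player  points  fouls_times_points
0      4    Wes      37                 148
1      1   Dana      39                  39
2      6   Dana      39                 234
filter rows where player == 'Dana':
   fouls player  points  fouls_times_points
1      1   Dana      39                  39
2      6   Dana      39                 234
add column fouls_times_points_x2 = t['fouls_times_points'] * 2:
   fouls player  points  fouls_times_points  fouls_times_points_x2
1      1   Dana      39                  39                     78
2      6   Dana      39                 234                    468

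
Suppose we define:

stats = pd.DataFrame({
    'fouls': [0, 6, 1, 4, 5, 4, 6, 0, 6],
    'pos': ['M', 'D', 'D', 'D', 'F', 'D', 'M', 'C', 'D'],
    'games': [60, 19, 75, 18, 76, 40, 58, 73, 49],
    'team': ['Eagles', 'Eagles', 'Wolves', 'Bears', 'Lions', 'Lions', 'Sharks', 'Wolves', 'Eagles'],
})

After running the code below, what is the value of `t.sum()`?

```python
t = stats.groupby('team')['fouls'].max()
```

group by team, max of fouls:
team
Bears     4
Eagles    6
Lions     5
Sharks    6
Wolves    1
Name: fouls, dtype: int64
The sum of the resulting series is 22.

22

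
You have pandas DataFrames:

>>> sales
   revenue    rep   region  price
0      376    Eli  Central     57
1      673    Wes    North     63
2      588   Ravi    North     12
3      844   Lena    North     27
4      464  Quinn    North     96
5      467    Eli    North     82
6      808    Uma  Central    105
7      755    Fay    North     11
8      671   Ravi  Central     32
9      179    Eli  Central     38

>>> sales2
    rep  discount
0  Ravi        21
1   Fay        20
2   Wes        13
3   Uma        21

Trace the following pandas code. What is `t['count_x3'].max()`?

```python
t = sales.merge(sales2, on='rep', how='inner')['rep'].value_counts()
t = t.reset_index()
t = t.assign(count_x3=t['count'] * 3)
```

merge on 'rep' (how='inner') → 5 rows:
   revenue   rep   region  price  discount
0      673   Wes    North     63        13
1      588  Ravi    North     12        21
2      808   Uma  Central    105        21
3      755   Fay    North     11        20
4      671  Ravi  Central     32        21
value_counts of rep:
rep
Ravi    2
Wes     1
Uma     1
Fay     1
Name: count, dtype: int64
reset_index():
    rep  count
0  Ravi      2
1   Wes      1
2   Uma      1
3   Fay      1
add column count_x3 = t['count'] * 3:
    rep  count  count_x3
0  Ravi      2         6
1   Wes      1         3
2   Uma      1         3
3   Fay      1         3

6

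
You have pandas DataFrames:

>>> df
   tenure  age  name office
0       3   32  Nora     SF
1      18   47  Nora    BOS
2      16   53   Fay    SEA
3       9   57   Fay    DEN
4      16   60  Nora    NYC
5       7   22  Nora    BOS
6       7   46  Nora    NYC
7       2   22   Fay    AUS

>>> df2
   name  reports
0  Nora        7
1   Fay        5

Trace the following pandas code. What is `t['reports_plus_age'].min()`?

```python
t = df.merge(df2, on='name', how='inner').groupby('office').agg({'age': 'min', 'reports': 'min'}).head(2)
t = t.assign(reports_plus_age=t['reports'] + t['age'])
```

27

merge on 'name' (how='inner') → 8 rows:
   tenure  age  name office  reports
0       3   32  Nora     SF        7
1      18   47  Nora    BOS        7
2      16   53   Fay    SEA        5
3       9   57   Fay    DEN        5
4      16   60  Nora    NYC        7
5       7   22  Nora    BOS        7
6       7   46  Nora    NYC        7
7       2   22   Fay    AUS        5
group by office: min(age), min(reports):
        age  reports
office              
AUS      22        5
BOS      22        7
DEN      57        5
NYC      46        7
SEA      53        5
SF       32        7
take first 2 rows:
        age  reports
office              
AUS      22        5
BOS      22        7
add column reports_plus_age = t['reports'] + t['age']:
        age  reports  reports_plus_age
office                                
AUS      22        5                27
BOS      22        7                29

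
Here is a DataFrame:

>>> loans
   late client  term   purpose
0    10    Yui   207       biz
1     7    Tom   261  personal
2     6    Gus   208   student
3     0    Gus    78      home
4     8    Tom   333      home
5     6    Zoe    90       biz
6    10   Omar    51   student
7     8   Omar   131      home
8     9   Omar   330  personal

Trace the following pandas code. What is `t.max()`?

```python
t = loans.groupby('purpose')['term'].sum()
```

591

group by purpose, sum of term:
purpose
biz         297
home        542
personal    591
student     259
Name: term, dtype: int64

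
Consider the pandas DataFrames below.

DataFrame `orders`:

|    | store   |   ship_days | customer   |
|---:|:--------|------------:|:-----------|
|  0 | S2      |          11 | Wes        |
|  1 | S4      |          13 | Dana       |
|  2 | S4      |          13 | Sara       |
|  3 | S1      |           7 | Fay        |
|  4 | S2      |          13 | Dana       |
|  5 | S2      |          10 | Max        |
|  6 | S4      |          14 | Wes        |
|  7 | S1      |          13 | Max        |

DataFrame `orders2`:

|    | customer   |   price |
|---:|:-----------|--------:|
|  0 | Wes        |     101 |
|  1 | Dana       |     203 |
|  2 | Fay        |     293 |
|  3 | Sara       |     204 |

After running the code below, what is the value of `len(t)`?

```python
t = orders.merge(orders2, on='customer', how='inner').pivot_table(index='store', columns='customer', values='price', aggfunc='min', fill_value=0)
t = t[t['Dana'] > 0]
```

2

merge on 'customer' (how='inner') → 6 rows:
  store  ship_days customer  price
0    S2         11      Wes    101
1    S4         13     Dana    203
2    S4         13     Sara    204
3    S1          7      Fay    293
4    S2         13     Dana    203
5    S4         14      Wes    101
pivot: rows=store, cols=customer, min(price):
customer  Dana  Fay  Sara  Wes
store                         
S1           0  293     0    0
S2         203    0     0  101
S4         203    0   204  101
filter rows where Dana > 0:
customer  Dana  Fay  Sara  Wes
store                         
S2         203    0     0  101
S4         203    0   204  101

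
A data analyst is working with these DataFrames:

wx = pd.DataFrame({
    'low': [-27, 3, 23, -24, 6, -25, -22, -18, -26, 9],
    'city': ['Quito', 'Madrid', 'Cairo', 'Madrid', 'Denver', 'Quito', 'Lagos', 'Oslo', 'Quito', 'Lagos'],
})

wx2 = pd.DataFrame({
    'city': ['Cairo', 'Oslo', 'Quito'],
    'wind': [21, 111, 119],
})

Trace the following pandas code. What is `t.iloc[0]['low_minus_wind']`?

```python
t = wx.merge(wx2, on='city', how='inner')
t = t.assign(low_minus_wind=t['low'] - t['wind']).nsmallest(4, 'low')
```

-146

merge on 'city' (how='inner') → 5 rows:
   low   city  wind
0  -27  Quito   119
1   23  Cairo    21
2  -25  Quito   119
3  -18   Oslo   111
4  -26  Quito   119
add column low_minus_wind = t['low'] - t['wind']:
   low   city  wind  low_minus_wind
0  -27  Quito   119            -146
1   23  Cairo    21               2
2  -25  Quito   119            -144
3  -18   Oslo   111            -129
4  -26  Quito   119            -145
take 4 rows with smallest low:
   low   city  wind  low_minus_wind
0  -27  Quito   119            -146
4  -26  Quito   119            -145
2  -25  Quito   119            -144
3  -18   Oslo   111            -129
value at position 0, column 'low_minus_wind' → -146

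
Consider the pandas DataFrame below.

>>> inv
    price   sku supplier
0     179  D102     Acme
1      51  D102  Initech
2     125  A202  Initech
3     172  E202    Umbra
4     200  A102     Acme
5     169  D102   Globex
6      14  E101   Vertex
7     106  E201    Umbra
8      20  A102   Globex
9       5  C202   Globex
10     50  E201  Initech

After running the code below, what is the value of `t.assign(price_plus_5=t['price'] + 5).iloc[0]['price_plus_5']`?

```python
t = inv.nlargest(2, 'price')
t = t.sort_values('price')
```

184

take 2 rows with largest price:
   price   sku supplier
4    200  A102     Acme
0    179  D102     Acme
sort by price:
   price   sku supplier
0    179  D102     Acme
4    200  A102     Acme
add column price_plus_5 = t['price'] + 5:
   price   sku supplier  price_plus_5
0    179  D102     Acme           184
4    200  A102     Acme           205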